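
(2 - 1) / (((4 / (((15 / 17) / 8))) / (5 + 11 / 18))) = 505 / 3264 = 0.15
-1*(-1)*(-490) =-490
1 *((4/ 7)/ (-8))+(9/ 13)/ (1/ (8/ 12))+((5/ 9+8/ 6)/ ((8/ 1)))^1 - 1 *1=-2449/ 6552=-0.37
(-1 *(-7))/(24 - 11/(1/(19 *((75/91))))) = -637/13491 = -0.05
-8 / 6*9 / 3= -4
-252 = -252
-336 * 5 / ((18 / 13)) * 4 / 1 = -14560 / 3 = -4853.33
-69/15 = -4.60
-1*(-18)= 18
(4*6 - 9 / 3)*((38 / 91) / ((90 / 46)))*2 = 1748 / 195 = 8.96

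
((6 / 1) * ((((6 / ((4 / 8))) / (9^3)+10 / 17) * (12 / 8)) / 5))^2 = 6240004 / 5267025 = 1.18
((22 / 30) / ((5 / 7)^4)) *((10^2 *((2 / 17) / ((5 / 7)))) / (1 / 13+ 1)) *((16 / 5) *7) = 153817664 / 159375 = 965.13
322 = 322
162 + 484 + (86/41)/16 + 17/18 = 647.08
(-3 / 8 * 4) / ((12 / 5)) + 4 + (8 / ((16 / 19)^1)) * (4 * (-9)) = -2709 / 8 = -338.62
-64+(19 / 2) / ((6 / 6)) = -109 / 2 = -54.50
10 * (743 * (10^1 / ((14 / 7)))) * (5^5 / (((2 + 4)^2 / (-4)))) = -116093750 / 9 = -12899305.56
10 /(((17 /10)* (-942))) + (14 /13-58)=-5925830 /104091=-56.93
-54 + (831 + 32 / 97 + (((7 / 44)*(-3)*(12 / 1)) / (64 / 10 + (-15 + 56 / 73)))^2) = 8291762849714 / 10659649033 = 777.86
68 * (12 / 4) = 204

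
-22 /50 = -11 /25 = -0.44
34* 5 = 170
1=1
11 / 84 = 0.13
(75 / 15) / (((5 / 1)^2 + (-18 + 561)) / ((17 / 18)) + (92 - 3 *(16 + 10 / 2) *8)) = 17 / 644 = 0.03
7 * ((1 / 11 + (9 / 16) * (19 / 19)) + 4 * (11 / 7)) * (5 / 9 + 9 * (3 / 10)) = 2504857 / 15840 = 158.13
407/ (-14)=-407/ 14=-29.07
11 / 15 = 0.73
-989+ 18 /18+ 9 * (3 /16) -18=-16069 /16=-1004.31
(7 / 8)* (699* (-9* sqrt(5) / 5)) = -44037* sqrt(5) / 40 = -2461.74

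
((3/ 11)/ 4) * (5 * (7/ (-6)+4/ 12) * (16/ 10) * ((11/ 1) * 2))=-10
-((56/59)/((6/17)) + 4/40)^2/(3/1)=-24373969/9398700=-2.59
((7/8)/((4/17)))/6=119/192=0.62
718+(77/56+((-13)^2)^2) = 234243/8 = 29280.38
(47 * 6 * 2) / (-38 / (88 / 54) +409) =1.46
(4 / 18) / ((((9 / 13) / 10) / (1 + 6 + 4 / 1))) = 2860 / 81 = 35.31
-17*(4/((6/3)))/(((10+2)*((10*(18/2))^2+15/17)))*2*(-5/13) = 289/1074177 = 0.00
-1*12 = -12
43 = 43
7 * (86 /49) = 86 /7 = 12.29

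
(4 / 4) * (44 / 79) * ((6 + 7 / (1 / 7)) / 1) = 2420 / 79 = 30.63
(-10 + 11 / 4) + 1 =-25 / 4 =-6.25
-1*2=-2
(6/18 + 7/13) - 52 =-1994/39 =-51.13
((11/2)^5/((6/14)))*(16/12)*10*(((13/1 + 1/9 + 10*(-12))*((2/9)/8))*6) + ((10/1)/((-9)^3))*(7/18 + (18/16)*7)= -36602464885/13122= -2789396.81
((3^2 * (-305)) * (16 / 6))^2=53582400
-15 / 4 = -3.75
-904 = -904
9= 9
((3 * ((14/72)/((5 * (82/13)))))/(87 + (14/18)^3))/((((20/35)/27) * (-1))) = -4179357/418304960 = -0.01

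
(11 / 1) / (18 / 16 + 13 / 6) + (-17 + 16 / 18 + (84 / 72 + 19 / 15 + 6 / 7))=-471763 / 49770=-9.48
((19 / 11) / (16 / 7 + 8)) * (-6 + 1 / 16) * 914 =-5774195 / 6336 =-911.33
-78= -78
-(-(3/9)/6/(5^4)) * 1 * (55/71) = 11/159750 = 0.00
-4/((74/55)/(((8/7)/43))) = -880/11137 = -0.08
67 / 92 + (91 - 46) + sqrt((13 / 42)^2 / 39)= sqrt(39) / 126 + 4207 / 92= 45.78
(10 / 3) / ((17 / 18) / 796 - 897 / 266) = -6352080 / 6423847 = -0.99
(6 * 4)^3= 13824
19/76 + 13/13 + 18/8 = 7/2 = 3.50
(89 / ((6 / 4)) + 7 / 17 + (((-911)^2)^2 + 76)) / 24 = 17563606092607 / 612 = 28698702765.70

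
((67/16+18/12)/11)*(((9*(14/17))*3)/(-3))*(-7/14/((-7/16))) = -819/187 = -4.38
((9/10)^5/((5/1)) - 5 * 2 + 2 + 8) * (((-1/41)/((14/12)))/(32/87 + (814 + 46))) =-0.00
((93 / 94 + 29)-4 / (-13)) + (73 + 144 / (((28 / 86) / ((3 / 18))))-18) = 1360183 / 8554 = 159.01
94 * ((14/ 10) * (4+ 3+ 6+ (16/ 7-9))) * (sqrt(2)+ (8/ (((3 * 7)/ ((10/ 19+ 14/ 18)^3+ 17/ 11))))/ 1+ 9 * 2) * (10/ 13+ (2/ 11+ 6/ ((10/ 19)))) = 212997.97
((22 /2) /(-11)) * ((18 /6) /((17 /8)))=-24 /17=-1.41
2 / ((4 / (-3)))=-1.50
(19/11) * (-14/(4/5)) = -665/22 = -30.23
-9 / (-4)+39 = 165 / 4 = 41.25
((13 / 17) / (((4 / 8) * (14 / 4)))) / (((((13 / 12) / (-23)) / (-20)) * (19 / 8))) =176640 / 2261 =78.12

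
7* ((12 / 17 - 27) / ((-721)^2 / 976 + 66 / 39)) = -39700752 / 115249885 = -0.34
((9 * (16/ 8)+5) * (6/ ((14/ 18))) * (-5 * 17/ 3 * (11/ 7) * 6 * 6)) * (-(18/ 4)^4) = 11428638705/ 98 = 116618762.30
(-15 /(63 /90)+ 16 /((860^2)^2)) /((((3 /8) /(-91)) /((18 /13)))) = 15384604499979 /2136750625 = 7200.00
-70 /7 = -10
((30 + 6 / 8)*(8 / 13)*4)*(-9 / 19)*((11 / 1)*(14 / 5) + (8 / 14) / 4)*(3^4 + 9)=-9086256 / 91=-99848.97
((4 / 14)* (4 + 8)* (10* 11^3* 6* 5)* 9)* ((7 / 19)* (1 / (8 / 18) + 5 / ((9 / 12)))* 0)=0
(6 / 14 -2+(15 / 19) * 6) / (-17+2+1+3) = -421 / 1463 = -0.29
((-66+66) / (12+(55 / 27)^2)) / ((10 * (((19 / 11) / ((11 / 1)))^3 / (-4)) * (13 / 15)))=0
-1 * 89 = -89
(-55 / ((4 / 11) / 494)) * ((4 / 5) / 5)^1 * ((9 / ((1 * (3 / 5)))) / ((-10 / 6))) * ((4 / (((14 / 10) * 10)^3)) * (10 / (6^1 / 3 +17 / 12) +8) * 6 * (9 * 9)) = 8366447232 / 10045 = 832896.69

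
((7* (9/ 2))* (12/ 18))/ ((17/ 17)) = 21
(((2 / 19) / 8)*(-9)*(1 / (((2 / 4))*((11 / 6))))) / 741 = -9 / 51623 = -0.00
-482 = -482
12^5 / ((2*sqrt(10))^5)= 972*sqrt(10) / 125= 24.59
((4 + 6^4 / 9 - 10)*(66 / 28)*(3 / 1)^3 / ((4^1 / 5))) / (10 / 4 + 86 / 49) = 717255 / 278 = 2580.05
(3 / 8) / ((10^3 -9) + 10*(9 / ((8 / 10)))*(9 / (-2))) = 3 / 3878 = 0.00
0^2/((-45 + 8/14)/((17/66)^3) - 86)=0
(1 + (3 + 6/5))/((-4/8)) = -52/5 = -10.40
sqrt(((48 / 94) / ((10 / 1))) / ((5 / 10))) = 2 * sqrt(1410) / 235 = 0.32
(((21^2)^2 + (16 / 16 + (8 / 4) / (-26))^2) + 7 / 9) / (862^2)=73952020 / 282542481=0.26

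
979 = 979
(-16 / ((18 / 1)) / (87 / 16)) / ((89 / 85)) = -10880 / 69687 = -0.16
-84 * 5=-420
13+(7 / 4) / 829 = 43115 / 3316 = 13.00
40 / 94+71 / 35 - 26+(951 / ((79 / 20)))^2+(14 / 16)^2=38071167078013 / 657052480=57942.35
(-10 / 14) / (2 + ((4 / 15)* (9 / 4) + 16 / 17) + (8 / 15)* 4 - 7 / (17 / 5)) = -0.20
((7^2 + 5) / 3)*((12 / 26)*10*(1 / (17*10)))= 108 / 221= 0.49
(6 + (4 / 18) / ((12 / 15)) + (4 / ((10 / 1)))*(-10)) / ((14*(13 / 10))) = 205 / 1638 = 0.13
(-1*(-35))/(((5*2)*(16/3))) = 21/32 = 0.66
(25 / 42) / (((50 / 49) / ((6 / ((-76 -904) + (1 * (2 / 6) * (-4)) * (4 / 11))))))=-231 / 64712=-0.00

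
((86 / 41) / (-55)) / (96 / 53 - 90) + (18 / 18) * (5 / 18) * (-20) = -87825413 / 15809805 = -5.56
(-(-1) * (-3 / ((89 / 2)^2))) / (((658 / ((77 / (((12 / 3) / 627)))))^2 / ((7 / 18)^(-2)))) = -11559171987 / 3429507844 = -3.37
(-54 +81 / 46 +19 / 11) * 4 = -51118 / 253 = -202.05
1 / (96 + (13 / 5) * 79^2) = 5 / 81613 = 0.00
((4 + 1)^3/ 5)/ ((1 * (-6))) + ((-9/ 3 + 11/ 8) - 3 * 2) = -283/ 24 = -11.79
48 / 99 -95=-94.52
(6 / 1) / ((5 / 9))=54 / 5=10.80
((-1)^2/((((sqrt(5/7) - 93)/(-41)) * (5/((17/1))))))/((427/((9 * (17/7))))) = 106641 * sqrt(35)/904740410 + 9917613/129248630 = 0.08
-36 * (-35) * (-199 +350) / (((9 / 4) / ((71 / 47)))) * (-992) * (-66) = 393078174720 / 47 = 8363365419.57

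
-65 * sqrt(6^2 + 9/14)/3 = -65 * sqrt(798)/14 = -131.16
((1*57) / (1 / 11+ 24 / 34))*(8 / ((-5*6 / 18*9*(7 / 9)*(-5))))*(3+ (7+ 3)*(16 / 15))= 3496152 / 26075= 134.08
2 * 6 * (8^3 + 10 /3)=6184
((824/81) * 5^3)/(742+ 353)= 20600/17739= 1.16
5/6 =0.83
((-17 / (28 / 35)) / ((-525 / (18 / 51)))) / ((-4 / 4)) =-1 / 70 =-0.01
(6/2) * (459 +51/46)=63495/46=1380.33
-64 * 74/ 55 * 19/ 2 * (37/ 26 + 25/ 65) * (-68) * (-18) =-1294149888/ 715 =-1809999.84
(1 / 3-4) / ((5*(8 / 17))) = -187 / 120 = -1.56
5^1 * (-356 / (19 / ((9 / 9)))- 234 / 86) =-87655 / 817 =-107.29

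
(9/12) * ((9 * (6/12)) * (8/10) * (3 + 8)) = 297/10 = 29.70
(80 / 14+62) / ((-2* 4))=-237 / 28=-8.46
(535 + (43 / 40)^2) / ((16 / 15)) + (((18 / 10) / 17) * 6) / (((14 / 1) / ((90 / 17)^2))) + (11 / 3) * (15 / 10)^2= 90183479517 / 176081920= 512.17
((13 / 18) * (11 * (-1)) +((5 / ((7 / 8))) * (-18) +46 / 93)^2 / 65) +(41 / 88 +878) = 192387863729 / 186472440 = 1031.72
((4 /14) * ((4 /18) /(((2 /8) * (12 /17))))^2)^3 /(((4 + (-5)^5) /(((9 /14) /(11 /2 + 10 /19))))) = -0.00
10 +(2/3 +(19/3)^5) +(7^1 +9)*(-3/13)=32211319/3159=10196.68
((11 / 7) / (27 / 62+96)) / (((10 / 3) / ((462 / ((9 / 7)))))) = 52514 / 29895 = 1.76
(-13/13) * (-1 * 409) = 409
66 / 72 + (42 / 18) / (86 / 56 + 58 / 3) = 21635 / 21036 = 1.03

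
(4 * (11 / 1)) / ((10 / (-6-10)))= -352 / 5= -70.40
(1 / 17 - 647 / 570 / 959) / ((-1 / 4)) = -1071262 / 4646355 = -0.23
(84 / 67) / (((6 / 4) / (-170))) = -9520 / 67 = -142.09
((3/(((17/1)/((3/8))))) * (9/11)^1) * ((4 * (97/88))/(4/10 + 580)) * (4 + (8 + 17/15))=515943/95510624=0.01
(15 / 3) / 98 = 5 / 98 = 0.05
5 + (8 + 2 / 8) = 53 / 4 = 13.25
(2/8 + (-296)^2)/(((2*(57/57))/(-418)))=-73247185/4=-18311796.25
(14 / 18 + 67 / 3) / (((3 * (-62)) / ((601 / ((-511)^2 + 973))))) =-31252 / 109686339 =-0.00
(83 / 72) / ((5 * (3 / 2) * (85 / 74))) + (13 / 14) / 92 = 2126899 / 14779800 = 0.14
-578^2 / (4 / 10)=-835210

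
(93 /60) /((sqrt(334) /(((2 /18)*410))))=1271*sqrt(334) /6012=3.86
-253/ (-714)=253/ 714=0.35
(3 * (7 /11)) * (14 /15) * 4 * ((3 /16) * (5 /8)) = 147 /176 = 0.84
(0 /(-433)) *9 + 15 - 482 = -467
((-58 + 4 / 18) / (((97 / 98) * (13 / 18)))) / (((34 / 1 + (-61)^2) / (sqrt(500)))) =-15680 * sqrt(5) / 72847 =-0.48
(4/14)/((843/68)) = 136/5901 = 0.02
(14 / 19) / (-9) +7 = 1183 / 171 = 6.92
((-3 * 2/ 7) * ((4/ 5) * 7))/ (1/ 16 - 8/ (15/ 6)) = 384/ 251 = 1.53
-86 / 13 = -6.62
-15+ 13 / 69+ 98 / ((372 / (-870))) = -521927 / 2139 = -244.01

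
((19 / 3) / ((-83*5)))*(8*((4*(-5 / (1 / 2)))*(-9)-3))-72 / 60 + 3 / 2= -35927 / 830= -43.29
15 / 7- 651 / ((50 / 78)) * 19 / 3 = -1125204 / 175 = -6429.74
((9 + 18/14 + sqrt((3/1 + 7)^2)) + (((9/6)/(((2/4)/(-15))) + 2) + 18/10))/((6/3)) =-366/35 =-10.46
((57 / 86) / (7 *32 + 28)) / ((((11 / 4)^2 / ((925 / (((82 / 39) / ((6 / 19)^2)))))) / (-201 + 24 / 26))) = -86613300 / 28371959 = -3.05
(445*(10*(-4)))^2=316840000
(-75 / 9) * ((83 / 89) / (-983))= 2075 / 262461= 0.01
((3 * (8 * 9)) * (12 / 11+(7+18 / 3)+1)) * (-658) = -23593248 / 11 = -2144840.73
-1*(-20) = 20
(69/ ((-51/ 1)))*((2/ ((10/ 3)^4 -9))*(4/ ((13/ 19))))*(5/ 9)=-0.08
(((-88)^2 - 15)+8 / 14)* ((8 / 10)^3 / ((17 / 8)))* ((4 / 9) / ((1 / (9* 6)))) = 664866816 / 14875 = 44696.93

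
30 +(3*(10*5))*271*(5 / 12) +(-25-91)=16851.50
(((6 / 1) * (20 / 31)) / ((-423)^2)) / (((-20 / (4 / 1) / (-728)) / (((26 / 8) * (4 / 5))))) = 75712 / 9244665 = 0.01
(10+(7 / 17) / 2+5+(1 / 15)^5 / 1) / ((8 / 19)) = 7459341271 / 206550000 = 36.11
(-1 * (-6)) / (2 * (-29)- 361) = -6 / 419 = -0.01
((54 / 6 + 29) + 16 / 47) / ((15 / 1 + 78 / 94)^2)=42347 / 276768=0.15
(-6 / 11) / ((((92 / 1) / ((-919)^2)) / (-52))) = 65875758 / 253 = 260378.49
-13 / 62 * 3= -0.63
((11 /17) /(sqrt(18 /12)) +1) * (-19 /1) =-19 - 209 * sqrt(6) /51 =-29.04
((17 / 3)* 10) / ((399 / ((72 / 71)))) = 0.14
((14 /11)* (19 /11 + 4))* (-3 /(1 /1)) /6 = -3.64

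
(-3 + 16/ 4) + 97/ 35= 132/ 35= 3.77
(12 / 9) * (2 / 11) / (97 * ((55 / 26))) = 208 / 176055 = 0.00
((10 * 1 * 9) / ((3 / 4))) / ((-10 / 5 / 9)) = -540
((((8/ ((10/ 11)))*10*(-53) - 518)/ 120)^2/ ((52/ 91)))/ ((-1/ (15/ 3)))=-46992967/ 2880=-16317.00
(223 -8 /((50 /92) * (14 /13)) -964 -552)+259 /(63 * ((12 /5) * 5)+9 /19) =-3285769616 /2515275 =-1306.33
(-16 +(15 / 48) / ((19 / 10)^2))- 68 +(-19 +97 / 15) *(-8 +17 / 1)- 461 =-4748691 / 7220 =-657.71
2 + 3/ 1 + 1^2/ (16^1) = 81/ 16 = 5.06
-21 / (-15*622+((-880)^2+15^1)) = -21 / 765085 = -0.00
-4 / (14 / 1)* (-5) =10 / 7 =1.43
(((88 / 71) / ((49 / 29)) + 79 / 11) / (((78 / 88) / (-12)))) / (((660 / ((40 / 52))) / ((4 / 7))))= -248544 / 3482479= -0.07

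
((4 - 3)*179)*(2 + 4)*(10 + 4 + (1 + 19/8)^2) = 872625/32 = 27269.53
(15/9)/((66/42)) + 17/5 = 736/165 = 4.46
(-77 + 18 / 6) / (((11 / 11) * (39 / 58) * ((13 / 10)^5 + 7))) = -429200000 / 41780427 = -10.27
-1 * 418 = -418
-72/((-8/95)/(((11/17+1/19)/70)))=1017/119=8.55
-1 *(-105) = 105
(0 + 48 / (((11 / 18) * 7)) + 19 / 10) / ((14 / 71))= 717313 / 10780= 66.54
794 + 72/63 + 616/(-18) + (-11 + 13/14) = 94607/126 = 750.85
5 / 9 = 0.56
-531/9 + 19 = -40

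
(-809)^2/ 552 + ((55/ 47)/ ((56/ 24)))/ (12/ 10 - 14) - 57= 1639723819/ 1452864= 1128.61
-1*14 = -14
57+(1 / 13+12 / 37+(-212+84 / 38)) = -1392676 / 9139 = -152.39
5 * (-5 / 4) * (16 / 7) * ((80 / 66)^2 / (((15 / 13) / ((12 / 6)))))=-832000 / 22869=-36.38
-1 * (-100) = 100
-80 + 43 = -37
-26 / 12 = -13 / 6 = -2.17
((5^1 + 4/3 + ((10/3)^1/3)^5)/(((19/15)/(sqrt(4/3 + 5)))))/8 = 2369885* sqrt(57)/8975448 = 1.99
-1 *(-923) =923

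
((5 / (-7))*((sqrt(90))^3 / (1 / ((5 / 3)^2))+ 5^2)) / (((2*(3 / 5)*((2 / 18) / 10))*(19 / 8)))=-54061.09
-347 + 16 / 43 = -346.63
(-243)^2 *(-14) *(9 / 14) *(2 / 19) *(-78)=82904796 / 19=4363410.32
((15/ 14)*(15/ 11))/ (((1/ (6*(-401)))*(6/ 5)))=-451125/ 154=-2929.38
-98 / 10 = -49 / 5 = -9.80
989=989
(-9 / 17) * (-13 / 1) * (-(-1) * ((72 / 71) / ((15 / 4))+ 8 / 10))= 8892 / 1207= 7.37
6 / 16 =3 / 8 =0.38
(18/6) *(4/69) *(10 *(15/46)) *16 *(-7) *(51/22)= -856800/5819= -147.24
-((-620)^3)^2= -56800235584000000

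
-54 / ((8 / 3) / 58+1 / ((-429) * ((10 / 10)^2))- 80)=0.68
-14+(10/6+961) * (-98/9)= -283402/27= -10496.37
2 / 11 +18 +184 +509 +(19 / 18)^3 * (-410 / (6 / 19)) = -157002647 / 192456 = -815.78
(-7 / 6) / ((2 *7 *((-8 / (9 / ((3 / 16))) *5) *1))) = 1 / 10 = 0.10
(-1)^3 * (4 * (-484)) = 1936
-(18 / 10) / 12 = -3 / 20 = -0.15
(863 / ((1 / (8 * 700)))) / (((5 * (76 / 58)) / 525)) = 7357938000 / 19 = 387259894.74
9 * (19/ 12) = 57/ 4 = 14.25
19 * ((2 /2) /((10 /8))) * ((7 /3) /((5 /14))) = 7448 /75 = 99.31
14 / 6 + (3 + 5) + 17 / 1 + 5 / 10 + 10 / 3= 187 / 6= 31.17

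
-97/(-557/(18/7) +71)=1746/2621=0.67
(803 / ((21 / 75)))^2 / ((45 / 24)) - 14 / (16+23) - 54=8382413120 / 1911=4386401.42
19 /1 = 19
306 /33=102 /11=9.27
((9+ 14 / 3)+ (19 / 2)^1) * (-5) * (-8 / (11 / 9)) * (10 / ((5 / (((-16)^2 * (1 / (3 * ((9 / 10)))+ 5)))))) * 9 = 206387200 / 11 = 18762472.73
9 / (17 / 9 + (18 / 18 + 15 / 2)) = 162 / 187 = 0.87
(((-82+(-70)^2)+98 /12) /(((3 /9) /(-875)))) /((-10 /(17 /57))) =86147075 /228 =377838.05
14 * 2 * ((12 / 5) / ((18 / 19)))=1064 / 15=70.93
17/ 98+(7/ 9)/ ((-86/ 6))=1507/ 12642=0.12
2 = 2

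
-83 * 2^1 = -166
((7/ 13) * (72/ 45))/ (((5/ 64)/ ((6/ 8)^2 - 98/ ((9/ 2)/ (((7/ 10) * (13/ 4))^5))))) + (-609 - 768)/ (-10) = -2119384432693/ 146250000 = -14491.52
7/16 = 0.44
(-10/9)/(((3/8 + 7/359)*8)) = -3590/10197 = -0.35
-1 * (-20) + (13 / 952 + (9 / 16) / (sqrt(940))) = 9 * sqrt(235) / 7520 + 19053 / 952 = 20.03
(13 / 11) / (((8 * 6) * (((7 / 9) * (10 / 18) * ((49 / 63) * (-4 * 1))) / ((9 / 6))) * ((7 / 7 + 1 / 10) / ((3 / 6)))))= -9477 / 758912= -0.01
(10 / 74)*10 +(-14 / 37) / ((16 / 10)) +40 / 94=10715 / 6956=1.54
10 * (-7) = -70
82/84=41/42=0.98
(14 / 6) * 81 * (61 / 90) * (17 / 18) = 7259 / 60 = 120.98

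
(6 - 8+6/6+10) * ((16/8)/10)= 9/5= 1.80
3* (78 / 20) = 117 / 10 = 11.70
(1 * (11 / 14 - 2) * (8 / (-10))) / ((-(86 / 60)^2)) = -6120 / 12943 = -0.47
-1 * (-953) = 953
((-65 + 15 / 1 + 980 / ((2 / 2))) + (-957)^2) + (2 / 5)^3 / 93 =10657555883 / 11625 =916779.00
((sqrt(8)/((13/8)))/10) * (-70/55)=-112 * sqrt(2)/715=-0.22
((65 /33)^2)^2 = 17850625 /1185921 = 15.05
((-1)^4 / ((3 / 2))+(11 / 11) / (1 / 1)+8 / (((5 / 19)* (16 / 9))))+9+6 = 1013 / 30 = 33.77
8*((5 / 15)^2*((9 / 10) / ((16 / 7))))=7 / 20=0.35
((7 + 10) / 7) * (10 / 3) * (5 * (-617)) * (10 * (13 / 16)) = -17044625 / 84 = -202912.20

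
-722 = -722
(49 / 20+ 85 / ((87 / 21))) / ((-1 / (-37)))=492877 / 580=849.79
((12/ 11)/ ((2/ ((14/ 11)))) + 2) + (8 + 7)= 2141/ 121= 17.69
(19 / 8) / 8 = 19 / 64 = 0.30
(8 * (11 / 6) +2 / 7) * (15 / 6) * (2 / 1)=1570 / 21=74.76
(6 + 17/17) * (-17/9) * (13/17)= -91/9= -10.11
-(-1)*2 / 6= 1 / 3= 0.33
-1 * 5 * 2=-10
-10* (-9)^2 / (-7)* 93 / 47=75330 / 329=228.97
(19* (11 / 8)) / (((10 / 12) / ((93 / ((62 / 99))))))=186219 / 40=4655.48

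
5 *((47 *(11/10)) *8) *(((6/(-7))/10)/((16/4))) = -1551/35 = -44.31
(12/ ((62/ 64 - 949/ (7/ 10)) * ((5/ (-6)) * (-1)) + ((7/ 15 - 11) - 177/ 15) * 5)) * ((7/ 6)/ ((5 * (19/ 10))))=-37632/ 31680505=-0.00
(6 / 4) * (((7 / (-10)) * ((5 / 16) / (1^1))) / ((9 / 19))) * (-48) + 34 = 269 / 4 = 67.25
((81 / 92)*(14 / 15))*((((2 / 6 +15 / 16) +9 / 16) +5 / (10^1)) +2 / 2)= 63 / 23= 2.74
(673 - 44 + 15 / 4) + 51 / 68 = 1267 / 2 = 633.50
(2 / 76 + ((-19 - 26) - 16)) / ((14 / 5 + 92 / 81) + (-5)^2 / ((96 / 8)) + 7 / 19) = -268110 / 28087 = -9.55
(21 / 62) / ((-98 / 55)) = -0.19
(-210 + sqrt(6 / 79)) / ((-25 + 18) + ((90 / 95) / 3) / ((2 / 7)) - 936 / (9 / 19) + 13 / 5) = 19950 / 188033 - 95 *sqrt(474) / 14854607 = 0.11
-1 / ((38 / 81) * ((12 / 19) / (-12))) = 81 / 2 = 40.50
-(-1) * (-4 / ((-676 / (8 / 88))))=1 / 1859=0.00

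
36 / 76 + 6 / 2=66 / 19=3.47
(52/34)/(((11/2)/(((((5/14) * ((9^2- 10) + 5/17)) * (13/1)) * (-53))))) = -108558840/22253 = -4878.39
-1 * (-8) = 8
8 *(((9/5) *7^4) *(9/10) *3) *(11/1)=25671492/25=1026859.68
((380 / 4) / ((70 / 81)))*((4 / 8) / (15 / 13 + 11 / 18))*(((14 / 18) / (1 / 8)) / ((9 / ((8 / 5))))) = 71136 / 2065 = 34.45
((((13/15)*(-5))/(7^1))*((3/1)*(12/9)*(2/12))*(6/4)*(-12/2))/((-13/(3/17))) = -6/119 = -0.05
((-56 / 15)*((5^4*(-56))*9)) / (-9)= -392000 / 3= -130666.67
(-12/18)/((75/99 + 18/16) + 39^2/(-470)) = 41360/83977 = 0.49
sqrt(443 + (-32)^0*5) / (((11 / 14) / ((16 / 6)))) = 896*sqrt(7) / 33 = 71.84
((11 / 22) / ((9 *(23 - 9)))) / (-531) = -1 / 133812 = -0.00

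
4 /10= 2 /5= 0.40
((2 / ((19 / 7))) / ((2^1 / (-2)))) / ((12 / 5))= -0.31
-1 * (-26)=26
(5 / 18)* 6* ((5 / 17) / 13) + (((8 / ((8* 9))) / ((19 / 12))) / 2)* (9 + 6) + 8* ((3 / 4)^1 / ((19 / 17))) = 74731 / 12597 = 5.93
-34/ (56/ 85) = -1445/ 28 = -51.61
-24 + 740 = 716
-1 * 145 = -145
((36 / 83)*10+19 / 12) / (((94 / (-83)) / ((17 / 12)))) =-100249 / 13536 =-7.41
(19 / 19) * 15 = 15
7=7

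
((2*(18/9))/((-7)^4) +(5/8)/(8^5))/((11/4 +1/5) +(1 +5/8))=1767635/4799234048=0.00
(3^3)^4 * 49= 26040609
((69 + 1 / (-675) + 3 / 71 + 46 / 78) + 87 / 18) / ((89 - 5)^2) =0.01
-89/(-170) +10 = 1789/170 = 10.52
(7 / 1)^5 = 16807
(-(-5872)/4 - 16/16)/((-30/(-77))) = 37653/10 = 3765.30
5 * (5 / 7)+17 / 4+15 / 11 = 2829 / 308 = 9.19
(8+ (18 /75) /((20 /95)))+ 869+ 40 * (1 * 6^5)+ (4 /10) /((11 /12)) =171555217 /550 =311918.58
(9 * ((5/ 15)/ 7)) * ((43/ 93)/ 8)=43/ 1736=0.02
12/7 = 1.71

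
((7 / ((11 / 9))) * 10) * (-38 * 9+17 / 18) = -214865 / 11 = -19533.18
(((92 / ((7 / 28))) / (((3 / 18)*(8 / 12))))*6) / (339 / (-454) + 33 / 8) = 12029184 / 2045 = 5882.24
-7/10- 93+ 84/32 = -3643/40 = -91.08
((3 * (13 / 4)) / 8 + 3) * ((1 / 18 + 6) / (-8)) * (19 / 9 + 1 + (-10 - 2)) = 2725 / 96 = 28.39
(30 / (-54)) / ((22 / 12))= -10 / 33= -0.30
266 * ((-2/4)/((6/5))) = -665/6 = -110.83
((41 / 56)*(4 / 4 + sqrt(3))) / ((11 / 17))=697 / 616 + 697*sqrt(3) / 616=3.09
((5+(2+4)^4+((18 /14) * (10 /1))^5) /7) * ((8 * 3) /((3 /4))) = 189656509024 /117649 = 1612053.73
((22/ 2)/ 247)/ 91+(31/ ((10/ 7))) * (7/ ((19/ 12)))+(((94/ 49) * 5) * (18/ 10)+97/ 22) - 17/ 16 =16137210379/ 138458320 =116.55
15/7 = 2.14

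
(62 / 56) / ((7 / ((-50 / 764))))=-0.01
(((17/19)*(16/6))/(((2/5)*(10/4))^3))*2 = 272/57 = 4.77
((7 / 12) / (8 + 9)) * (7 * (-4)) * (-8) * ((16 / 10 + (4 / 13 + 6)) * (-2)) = -402976 / 3315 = -121.56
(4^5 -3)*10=10210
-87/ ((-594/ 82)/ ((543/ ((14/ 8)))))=860836/ 231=3726.56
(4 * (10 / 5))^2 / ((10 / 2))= 64 / 5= 12.80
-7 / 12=-0.58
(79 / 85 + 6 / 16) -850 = -577113 / 680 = -848.70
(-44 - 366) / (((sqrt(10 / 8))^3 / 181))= -118736 * sqrt(5) / 5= -53100.35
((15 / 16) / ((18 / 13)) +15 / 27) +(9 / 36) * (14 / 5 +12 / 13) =40499 / 18720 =2.16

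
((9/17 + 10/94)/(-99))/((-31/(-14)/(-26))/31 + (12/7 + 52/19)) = -501904/347648895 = -0.00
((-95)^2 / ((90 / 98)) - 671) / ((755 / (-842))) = -69385852 / 6795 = -10211.31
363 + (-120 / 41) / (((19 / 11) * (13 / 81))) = 3569181 / 10127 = 352.44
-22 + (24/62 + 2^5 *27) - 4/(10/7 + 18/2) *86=1831674/2263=809.40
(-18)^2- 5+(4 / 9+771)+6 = 9868 / 9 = 1096.44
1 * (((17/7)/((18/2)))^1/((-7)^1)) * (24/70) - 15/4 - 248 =-5181287/20580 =-251.76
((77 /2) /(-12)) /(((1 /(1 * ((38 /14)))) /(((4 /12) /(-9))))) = 209 /648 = 0.32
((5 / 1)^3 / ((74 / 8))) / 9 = 500 / 333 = 1.50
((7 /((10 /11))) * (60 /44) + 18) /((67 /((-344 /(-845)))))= 9804 /56615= 0.17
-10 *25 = -250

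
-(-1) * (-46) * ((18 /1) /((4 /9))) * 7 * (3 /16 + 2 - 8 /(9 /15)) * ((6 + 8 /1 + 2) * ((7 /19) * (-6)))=-97677090 /19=-5140899.47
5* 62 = 310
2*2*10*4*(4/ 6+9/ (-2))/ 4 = -460/ 3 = -153.33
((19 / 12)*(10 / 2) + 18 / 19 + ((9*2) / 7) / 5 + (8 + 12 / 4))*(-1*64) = -2601904 / 1995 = -1304.21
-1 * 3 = -3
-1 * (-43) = 43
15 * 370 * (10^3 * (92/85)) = 102120000/17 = 6007058.82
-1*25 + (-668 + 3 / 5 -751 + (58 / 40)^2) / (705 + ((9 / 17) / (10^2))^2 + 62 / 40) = -55141339300 / 2041929581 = -27.00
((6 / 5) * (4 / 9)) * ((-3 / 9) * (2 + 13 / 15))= -344 / 675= -0.51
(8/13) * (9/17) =72/221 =0.33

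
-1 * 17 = -17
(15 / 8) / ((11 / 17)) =255 / 88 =2.90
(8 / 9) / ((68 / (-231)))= -154 / 51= -3.02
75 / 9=8.33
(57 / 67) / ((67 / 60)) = 3420 / 4489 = 0.76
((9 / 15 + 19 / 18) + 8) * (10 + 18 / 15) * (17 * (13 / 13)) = 413644 / 225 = 1838.42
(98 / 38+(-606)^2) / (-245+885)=6977533 / 12160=573.81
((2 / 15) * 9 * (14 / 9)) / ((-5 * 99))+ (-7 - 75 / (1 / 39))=-21770128 / 7425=-2932.00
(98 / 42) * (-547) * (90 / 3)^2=-1148700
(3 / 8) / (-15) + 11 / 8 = 27 / 20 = 1.35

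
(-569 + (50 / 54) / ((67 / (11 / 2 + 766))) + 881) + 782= 3996667 / 3618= 1104.66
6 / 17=0.35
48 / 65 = 0.74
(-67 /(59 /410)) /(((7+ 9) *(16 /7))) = -96145 /7552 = -12.73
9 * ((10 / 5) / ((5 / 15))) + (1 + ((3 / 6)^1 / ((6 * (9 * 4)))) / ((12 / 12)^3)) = 23761 / 432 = 55.00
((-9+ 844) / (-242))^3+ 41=-1110867 / 14172488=-0.08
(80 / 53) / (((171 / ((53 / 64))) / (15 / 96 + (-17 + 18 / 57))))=-50245 / 415872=-0.12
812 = 812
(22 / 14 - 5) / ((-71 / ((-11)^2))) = 2904 / 497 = 5.84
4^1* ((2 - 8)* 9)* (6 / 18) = -72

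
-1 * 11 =-11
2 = 2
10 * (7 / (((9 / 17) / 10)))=11900 / 9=1322.22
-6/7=-0.86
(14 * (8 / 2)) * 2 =112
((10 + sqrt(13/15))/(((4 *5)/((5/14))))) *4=sqrt(195)/210 + 5/7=0.78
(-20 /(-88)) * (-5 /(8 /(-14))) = 175 /88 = 1.99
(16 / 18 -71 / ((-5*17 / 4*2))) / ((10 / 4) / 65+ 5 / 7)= 356356 / 104805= 3.40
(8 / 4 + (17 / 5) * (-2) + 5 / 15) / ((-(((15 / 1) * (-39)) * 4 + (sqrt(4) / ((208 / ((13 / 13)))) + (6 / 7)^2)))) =-341432 / 178812705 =-0.00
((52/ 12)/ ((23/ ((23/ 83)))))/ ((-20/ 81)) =-351/ 1660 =-0.21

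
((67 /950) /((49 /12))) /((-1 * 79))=-402 /1838725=-0.00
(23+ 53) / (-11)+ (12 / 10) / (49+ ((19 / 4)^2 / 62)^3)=-6043378101044 / 877807861205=-6.88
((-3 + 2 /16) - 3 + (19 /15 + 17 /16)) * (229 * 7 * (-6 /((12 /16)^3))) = 10913224 /135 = 80838.70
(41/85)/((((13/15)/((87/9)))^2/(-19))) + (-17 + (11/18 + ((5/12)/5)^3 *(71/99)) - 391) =-760606997393/491489856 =-1547.55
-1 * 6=-6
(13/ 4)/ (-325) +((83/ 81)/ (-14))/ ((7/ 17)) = -74519/ 396900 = -0.19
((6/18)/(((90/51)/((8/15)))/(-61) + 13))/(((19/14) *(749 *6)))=0.00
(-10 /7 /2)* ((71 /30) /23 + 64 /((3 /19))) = -279751 /966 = -289.60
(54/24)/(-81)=-1/36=-0.03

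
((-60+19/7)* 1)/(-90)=401/630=0.64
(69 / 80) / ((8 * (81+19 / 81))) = 5589 / 4211200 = 0.00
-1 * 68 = -68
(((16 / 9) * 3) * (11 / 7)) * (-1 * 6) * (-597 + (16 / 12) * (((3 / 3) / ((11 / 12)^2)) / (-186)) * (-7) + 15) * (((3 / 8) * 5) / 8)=16371435 / 2387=6858.58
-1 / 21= -0.05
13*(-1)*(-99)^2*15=-1911195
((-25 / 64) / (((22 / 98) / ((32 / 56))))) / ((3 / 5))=-875 / 528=-1.66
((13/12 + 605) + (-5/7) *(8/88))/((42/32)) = 2239844/4851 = 461.73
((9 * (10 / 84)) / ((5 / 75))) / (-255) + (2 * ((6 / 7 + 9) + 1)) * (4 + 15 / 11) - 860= -1946733 / 2618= -743.60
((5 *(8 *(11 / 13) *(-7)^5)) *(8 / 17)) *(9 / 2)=-1204628.42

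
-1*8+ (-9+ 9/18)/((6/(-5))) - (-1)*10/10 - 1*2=-23/12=-1.92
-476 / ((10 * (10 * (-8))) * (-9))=-119 / 1800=-0.07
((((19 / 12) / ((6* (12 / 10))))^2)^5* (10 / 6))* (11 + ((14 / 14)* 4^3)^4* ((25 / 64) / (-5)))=-130794982482032729638671875 / 226379693794030958489370624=-0.58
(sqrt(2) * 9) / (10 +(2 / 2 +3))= 9 * sqrt(2) / 14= 0.91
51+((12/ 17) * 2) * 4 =963/ 17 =56.65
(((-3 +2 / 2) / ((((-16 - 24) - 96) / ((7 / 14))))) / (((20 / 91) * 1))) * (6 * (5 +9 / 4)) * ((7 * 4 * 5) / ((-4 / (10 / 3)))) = -92365 / 544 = -169.79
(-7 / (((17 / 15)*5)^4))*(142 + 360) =-284634 / 83521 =-3.41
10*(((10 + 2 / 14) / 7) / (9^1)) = 710 / 441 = 1.61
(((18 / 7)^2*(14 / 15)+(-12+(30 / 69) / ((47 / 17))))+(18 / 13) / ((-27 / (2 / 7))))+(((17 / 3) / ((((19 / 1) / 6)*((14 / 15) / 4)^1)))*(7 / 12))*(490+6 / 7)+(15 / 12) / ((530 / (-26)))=1859653654811 / 849082260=2190.19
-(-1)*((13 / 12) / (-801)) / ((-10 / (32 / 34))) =26 / 204255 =0.00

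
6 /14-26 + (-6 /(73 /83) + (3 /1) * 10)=-1223 /511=-2.39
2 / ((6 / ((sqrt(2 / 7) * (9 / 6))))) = sqrt(14) / 14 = 0.27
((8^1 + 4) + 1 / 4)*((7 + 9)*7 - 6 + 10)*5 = 7105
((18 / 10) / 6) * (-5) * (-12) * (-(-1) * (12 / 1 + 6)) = 324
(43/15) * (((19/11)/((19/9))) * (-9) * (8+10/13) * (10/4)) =-66177/143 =-462.78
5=5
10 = 10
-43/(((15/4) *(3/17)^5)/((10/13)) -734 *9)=488430808/75036593259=0.01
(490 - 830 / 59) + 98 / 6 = 87131 / 177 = 492.27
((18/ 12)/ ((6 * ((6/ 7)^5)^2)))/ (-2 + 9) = 40353607/ 241864704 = 0.17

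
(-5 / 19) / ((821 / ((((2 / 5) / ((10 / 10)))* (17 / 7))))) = -34 / 109193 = -0.00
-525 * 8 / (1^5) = -4200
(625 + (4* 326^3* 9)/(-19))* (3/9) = -1247243261/57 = -21881460.72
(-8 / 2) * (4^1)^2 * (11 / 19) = -704 / 19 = -37.05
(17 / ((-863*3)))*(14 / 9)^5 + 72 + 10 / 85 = 187272826450 / 2598923637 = 72.06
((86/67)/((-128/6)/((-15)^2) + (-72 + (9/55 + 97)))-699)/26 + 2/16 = -1084517203/40531114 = -26.76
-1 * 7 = -7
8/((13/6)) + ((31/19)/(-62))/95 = 3.69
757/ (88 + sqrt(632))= 8327/ 889 - 757*sqrt(158)/ 3556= 6.69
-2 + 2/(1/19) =36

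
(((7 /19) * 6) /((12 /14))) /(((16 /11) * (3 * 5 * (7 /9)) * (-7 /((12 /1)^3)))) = -3564 /95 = -37.52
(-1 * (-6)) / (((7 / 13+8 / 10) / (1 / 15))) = 0.30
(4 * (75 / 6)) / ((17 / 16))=800 / 17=47.06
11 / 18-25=-24.39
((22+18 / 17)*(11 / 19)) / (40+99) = 4312 / 44897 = 0.10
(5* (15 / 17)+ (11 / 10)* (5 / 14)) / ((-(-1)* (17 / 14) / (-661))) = -2615.41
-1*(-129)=129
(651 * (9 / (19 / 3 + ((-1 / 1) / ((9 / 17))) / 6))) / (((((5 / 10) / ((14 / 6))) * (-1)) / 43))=-63488124 / 325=-195348.07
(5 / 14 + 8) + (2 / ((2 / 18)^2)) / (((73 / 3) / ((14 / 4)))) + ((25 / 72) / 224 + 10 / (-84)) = 37134625 / 1177344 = 31.54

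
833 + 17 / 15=834.13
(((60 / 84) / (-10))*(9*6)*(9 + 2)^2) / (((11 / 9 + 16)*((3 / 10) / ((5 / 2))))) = -49005 / 217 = -225.83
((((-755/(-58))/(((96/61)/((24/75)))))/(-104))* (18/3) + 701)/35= 42275109/2111200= 20.02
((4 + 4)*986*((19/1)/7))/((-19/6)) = -47328/7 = -6761.14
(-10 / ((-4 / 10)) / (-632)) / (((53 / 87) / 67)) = -145725 / 33496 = -4.35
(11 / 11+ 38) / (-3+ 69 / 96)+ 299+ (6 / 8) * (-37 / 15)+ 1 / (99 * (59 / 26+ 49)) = 53958572953 / 192671820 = 280.05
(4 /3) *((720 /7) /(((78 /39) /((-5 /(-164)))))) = 2.09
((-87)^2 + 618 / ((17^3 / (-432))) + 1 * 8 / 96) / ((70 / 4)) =88607833 / 206346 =429.41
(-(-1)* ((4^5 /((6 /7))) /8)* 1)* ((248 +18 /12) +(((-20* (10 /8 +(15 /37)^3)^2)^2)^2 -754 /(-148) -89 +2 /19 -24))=2132087571709247018761965186772116976751893217365 /9880438621352082409283228226998042763108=215788757.30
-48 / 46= -24 / 23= -1.04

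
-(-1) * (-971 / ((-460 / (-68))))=-16507 / 115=-143.54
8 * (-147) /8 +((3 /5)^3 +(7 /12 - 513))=-988801 /1500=-659.20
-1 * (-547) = 547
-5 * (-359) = 1795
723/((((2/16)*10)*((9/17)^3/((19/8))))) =22496627/2430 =9257.87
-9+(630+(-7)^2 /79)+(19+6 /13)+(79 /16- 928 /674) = 3569761645 /5537584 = 644.64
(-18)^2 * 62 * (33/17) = 38994.35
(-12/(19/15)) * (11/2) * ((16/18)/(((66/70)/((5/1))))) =-14000/57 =-245.61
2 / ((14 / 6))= 6 / 7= 0.86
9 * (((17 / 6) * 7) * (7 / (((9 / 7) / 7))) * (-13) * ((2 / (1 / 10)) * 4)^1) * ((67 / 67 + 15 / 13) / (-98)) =155493.33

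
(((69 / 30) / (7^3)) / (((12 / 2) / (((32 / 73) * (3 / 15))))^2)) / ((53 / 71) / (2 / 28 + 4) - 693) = -3971456 / 1921863909811125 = -0.00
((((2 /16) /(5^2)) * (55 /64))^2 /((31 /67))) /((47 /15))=24321 /1909719040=0.00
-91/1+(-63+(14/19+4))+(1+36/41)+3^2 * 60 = 305847/779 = 392.61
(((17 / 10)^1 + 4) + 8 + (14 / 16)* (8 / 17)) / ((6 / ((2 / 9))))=2399 / 4590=0.52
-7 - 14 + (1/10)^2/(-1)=-2101/100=-21.01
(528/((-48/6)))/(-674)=33/337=0.10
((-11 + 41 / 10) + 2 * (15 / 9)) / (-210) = 107 / 6300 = 0.02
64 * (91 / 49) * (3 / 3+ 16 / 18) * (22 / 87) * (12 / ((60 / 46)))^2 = 4805.19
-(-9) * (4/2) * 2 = 36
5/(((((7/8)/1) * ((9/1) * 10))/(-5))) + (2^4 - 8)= 484/63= 7.68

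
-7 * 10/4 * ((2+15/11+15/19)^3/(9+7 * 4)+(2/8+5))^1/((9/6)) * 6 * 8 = -1359312746540/337785173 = -4024.19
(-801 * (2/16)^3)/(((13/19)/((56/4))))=-106533/3328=-32.01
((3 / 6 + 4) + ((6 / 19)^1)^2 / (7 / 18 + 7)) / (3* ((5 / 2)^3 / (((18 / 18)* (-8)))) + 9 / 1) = 4623072 / 3216871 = 1.44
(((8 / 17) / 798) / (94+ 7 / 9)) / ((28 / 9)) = 27 / 13500431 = 0.00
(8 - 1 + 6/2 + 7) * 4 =68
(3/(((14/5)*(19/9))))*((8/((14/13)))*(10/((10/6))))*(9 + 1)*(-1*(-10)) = 2106000/931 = 2262.08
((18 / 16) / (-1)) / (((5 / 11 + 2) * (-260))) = 11 / 6240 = 0.00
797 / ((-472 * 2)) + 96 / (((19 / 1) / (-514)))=-46595879 / 17936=-2597.90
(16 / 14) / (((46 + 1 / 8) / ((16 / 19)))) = 1024 / 49077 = 0.02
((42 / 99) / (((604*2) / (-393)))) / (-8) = 917 / 53152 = 0.02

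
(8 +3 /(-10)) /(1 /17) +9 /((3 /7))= 1519 /10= 151.90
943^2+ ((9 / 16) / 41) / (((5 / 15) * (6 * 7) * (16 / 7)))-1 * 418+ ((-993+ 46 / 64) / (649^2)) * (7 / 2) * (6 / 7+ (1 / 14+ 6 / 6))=7858911477791277 / 8841851392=888830.98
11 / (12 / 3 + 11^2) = 11 / 125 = 0.09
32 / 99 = 0.32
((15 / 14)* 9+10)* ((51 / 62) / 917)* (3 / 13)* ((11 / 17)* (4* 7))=27225 / 369551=0.07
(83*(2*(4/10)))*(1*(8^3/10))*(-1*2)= -169984/25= -6799.36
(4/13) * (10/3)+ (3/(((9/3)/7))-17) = -8.97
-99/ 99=-1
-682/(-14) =341/7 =48.71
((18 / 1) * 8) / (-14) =-72 / 7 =-10.29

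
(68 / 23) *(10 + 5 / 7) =5100 / 161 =31.68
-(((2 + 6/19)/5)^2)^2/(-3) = 3748096/244351875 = 0.02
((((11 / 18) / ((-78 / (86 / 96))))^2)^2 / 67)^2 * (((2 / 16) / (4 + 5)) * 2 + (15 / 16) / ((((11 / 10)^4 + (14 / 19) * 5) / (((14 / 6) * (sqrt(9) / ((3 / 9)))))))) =339843588589964550917175762599 / 67256955209755405328026079400574028269382749126656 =0.00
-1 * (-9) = 9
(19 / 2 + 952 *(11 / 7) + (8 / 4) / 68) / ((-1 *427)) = -25594 / 7259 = -3.53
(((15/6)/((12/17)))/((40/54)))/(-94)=-153/3008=-0.05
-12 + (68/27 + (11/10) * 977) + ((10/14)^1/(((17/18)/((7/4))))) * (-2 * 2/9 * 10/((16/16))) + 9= 4903663/4590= 1068.34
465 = 465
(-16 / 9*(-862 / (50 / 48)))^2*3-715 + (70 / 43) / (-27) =4710831865127 / 725625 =6492102.48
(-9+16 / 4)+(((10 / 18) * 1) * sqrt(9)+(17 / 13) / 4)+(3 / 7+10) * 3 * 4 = 133373 / 1092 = 122.14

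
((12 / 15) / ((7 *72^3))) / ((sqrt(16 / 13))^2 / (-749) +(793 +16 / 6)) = 1391 / 3614622433920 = 0.00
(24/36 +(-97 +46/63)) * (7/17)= -6023/153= -39.37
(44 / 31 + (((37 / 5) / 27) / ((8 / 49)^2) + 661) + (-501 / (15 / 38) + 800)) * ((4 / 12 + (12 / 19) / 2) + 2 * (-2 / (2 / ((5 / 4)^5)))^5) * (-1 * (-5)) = -924772684424832165139121839 / 1718897876977751949312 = -538003.27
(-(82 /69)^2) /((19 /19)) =-6724 /4761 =-1.41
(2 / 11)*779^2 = 1213682 / 11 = 110334.73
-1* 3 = -3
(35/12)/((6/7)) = 245/72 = 3.40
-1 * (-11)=11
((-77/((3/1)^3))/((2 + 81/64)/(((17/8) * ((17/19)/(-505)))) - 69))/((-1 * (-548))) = 6358/1143986031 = 0.00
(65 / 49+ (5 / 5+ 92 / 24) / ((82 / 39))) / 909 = 0.00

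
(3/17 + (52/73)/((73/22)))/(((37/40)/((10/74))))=7087000/124021817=0.06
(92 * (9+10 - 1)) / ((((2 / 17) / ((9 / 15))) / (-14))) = -591192 / 5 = -118238.40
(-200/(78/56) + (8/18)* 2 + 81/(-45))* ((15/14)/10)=-84533/5460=-15.48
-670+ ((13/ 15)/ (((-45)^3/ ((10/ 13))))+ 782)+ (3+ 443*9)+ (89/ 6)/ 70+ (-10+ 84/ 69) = 720662553287/ 176053500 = 4093.43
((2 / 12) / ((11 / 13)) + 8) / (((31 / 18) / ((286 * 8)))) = 337584 / 31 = 10889.81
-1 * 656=-656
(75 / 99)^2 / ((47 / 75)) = 15625 / 17061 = 0.92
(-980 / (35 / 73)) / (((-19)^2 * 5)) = -2044 / 1805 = -1.13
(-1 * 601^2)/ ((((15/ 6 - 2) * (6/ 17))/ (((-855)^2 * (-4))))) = 5985064449900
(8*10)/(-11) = -80/11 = -7.27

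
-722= -722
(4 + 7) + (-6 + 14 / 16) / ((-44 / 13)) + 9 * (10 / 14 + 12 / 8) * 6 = 325459 / 2464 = 132.09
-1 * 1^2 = -1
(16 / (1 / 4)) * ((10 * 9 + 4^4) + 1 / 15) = 332224 / 15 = 22148.27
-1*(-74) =74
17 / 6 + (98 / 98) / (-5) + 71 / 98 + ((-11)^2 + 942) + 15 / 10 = 1067.86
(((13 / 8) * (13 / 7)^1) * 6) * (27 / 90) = 1521 / 280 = 5.43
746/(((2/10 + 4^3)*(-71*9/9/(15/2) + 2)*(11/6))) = -27975/32956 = -0.85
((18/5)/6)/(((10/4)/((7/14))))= 3/25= 0.12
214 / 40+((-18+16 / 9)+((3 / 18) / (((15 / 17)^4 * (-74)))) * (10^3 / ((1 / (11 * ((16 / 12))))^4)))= -2504516166611 / 14565420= -171949.46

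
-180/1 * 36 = -6480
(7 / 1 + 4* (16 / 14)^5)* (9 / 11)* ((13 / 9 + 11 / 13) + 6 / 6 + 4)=19287183 / 218491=88.27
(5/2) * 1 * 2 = 5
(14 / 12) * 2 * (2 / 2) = 7 / 3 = 2.33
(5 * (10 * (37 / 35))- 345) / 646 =-2045 / 4522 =-0.45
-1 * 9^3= -729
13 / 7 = 1.86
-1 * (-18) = 18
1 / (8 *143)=1 / 1144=0.00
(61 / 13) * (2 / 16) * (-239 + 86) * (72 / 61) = -105.92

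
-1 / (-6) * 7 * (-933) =-2177 / 2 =-1088.50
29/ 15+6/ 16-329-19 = -41483/ 120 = -345.69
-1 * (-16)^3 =4096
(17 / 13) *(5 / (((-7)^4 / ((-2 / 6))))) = -85 / 93639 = -0.00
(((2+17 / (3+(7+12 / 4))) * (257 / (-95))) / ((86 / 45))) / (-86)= 2313 / 42484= 0.05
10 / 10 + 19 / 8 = 27 / 8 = 3.38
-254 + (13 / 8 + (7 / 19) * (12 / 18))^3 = -23463328787 / 94818816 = -247.45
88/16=11/2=5.50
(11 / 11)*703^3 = 347428927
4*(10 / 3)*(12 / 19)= 160 / 19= 8.42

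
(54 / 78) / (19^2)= 9 / 4693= 0.00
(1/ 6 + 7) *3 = 43/ 2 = 21.50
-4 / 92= -1 / 23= -0.04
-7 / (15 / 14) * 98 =-9604 / 15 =-640.27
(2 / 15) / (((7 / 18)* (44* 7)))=3 / 2695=0.00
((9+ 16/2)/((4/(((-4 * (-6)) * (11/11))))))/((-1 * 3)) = -34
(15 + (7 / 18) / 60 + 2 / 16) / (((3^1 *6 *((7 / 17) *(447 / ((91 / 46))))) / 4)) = 1805791 / 49965660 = 0.04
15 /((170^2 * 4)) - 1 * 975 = -22541997 /23120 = -975.00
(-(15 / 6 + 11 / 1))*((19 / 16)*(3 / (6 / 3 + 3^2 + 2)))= -1539 / 416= -3.70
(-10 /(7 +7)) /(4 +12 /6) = -0.12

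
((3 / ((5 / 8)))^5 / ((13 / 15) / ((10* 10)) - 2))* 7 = -668860416 / 74675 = -8956.95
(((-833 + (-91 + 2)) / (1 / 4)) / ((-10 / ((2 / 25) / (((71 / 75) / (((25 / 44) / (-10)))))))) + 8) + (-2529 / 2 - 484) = -2721427 / 1562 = -1742.27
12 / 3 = 4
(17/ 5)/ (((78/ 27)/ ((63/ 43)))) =9639/ 5590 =1.72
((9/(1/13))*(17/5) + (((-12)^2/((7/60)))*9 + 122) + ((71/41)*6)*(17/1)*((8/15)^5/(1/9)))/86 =94416474289/694181250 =136.01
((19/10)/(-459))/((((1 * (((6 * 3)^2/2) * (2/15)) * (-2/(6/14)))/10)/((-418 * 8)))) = -39710/28917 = -1.37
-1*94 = -94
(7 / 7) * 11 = 11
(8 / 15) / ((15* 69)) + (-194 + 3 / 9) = -3006667 / 15525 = -193.67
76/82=0.93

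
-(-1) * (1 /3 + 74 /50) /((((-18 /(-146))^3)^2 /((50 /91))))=41162909550608 /145083393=283718.96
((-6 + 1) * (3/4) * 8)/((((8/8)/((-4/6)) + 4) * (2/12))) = -72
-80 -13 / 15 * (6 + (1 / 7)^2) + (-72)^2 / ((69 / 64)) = 15968903 / 3381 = 4723.13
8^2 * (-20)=-1280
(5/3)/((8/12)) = 5/2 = 2.50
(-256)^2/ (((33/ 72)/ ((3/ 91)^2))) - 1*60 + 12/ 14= 8768394/ 91091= 96.26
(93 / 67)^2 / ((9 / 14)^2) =188356 / 40401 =4.66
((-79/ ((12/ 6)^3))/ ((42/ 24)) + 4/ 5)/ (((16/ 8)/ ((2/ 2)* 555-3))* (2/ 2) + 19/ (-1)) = 46782/ 183505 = 0.25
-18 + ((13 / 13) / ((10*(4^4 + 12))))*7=-18.00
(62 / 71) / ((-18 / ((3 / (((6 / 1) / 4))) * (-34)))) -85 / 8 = -7.33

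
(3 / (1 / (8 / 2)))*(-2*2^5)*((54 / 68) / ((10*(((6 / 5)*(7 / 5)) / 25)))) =-108000 / 119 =-907.56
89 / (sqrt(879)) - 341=-341 + 89 * sqrt(879) / 879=-338.00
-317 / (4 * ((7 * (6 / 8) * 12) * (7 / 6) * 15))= -317 / 4410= -0.07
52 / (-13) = -4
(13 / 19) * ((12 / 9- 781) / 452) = -30407 / 25764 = -1.18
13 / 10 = 1.30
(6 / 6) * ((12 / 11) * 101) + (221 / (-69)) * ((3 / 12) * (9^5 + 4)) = -143223331 / 3036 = -47175.01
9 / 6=3 / 2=1.50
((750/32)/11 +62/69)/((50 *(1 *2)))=36787/1214400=0.03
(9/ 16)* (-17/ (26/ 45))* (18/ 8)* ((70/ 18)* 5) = -1204875/ 1664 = -724.08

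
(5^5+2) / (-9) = -3127 / 9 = -347.44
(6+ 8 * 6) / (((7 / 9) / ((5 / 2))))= 1215 / 7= 173.57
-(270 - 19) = -251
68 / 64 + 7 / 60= 1.18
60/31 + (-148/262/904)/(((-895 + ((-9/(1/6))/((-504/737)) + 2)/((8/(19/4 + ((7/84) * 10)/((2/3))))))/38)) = 1.94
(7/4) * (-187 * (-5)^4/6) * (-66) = 8999375/4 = 2249843.75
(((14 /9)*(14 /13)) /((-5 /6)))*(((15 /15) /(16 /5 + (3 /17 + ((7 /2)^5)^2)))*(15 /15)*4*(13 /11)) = -3899392 /113193253107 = -0.00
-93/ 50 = -1.86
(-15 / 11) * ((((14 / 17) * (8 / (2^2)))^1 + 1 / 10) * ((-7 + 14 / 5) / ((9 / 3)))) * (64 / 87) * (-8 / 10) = -24192 / 12325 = -1.96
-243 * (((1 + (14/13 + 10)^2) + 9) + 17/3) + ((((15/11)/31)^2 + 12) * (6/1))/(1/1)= -659320367553/19651489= -33550.66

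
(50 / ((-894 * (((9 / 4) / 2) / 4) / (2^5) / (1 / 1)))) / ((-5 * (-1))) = -5120 / 4023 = -1.27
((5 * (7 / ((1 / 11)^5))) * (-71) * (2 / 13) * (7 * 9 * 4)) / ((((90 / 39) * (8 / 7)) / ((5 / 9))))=-19610375015 / 6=-3268395835.83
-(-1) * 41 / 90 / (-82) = -1 / 180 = -0.01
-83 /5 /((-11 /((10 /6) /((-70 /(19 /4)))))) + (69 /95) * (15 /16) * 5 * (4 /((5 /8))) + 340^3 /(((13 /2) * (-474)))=-12735.28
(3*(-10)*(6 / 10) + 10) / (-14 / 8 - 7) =32 / 35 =0.91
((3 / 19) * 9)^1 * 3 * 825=66825 / 19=3517.11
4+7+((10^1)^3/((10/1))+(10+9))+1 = 131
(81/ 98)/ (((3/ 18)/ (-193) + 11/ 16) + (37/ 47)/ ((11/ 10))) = 193974264/ 329099533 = 0.59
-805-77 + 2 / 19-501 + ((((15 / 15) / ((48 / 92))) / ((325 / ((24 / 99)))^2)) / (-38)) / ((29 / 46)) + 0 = -262939951836589 / 190137358125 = -1382.89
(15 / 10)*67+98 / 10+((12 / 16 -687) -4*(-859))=57201 / 20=2860.05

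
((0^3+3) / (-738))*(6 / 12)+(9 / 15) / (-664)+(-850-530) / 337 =-563940863 / 137617320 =-4.10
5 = 5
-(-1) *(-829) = -829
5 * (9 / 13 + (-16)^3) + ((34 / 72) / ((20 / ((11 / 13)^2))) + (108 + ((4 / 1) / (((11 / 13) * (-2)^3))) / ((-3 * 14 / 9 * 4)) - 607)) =-20975.49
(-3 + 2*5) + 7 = 14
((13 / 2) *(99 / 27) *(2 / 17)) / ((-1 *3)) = -143 / 153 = -0.93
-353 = -353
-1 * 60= -60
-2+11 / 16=-21 / 16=-1.31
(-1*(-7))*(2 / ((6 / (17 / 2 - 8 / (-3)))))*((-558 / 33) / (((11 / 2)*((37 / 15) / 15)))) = -2180850 / 4477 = -487.12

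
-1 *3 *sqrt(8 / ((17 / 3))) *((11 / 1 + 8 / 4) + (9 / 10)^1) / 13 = -417 *sqrt(102) / 1105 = -3.81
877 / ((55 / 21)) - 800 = -25583 / 55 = -465.15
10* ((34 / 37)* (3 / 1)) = 1020 / 37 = 27.57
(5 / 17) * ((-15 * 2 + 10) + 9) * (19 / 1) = -1045 / 17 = -61.47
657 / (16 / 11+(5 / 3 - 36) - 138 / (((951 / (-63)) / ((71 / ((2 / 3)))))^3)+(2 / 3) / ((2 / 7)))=306954905268 / 22627855623877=0.01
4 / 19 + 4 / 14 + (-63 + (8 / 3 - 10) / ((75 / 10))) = -379937 / 5985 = -63.48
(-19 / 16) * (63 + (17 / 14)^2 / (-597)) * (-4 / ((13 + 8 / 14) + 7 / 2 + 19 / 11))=1540636603 / 96785640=15.92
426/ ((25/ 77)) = 32802/ 25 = 1312.08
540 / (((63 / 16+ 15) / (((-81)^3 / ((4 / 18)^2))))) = -306867714.06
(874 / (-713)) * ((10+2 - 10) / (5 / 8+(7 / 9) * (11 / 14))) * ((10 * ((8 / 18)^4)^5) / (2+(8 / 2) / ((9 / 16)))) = -0.00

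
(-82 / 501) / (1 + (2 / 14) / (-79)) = -22673 / 138276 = -0.16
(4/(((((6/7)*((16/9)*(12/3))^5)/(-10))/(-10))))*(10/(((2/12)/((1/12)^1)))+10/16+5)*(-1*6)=-878353875/536870912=-1.64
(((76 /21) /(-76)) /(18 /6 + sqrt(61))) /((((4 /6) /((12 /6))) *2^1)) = 3 /728 - sqrt(61) /728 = -0.01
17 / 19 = 0.89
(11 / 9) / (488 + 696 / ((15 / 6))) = 55 / 34488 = 0.00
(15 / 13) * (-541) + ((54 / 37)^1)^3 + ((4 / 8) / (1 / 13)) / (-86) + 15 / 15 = -70243655085 / 113260108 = -620.20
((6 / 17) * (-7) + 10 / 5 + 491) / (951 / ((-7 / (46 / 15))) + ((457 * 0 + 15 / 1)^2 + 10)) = -291865 / 108069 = -2.70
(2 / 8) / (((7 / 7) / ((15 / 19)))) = 15 / 76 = 0.20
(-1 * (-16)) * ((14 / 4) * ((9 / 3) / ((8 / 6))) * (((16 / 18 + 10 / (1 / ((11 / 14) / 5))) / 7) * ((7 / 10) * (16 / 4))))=124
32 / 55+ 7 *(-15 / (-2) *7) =40489 / 110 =368.08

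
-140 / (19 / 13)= -1820 / 19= -95.79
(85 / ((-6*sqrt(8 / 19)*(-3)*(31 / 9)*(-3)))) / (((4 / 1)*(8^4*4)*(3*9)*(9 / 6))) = -85*sqrt(38) / 1974730752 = -0.00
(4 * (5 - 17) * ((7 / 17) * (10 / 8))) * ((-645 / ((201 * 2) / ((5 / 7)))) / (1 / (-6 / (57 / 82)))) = -5289000 / 21641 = -244.40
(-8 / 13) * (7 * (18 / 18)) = -56 / 13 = -4.31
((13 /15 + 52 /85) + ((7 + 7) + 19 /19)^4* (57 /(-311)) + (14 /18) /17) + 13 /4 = -8825469101 /951660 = -9273.76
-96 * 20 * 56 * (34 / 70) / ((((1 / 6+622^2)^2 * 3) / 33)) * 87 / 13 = -62042112 / 2415515163425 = -0.00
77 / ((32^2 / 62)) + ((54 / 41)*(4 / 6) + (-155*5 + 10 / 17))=-274382597 / 356864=-768.87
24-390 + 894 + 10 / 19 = 10042 / 19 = 528.53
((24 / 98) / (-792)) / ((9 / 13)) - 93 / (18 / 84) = -12632017 / 29106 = -434.00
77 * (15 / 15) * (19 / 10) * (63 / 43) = 92169 / 430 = 214.35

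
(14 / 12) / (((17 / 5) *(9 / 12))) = 70 / 153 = 0.46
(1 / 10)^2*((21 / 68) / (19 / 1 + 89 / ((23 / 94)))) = 0.00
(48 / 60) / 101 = 4 / 505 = 0.01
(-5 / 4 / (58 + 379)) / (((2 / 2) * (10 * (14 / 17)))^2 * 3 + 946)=-1445 / 580675112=-0.00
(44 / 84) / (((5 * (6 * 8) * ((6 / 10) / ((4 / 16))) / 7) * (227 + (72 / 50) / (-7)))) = 1925 / 68582592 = 0.00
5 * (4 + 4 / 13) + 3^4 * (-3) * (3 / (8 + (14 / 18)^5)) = -66.46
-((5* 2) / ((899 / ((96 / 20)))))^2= -0.00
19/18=1.06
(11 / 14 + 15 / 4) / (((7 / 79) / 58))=290957 / 98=2968.95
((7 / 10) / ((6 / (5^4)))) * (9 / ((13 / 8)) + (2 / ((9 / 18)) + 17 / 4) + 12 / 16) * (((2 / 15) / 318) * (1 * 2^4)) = 4900 / 689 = 7.11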